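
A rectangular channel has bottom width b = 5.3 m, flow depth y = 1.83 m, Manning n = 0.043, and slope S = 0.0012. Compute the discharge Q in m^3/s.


For a rectangular channel, the cross-sectional area A = b * y = 5.3 * 1.83 = 9.7 m^2.
The wetted perimeter P = b + 2y = 5.3 + 2*1.83 = 8.96 m.
Hydraulic radius R = A/P = 9.7/8.96 = 1.0825 m.
Velocity V = (1/n)*R^(2/3)*S^(1/2) = (1/0.043)*1.0825^(2/3)*0.0012^(1/2) = 0.8493 m/s.
Discharge Q = A * V = 9.7 * 0.8493 = 8.237 m^3/s.

8.237


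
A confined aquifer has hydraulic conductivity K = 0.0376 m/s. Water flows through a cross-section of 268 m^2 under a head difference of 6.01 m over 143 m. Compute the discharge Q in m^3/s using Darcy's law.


Darcy's law: Q = K * A * i, where i = dh/L.
Hydraulic gradient i = 6.01 / 143 = 0.042028.
Q = 0.0376 * 268 * 0.042028
  = 0.4235 m^3/s.

0.4235


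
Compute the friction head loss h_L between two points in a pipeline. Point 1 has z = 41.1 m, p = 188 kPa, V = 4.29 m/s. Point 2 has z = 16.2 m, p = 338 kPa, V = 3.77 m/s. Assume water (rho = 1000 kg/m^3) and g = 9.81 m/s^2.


Total head at each section: H = z + p/(rho*g) + V^2/(2g).
H1 = 41.1 + 188*1000/(1000*9.81) + 4.29^2/(2*9.81)
   = 41.1 + 19.164 + 0.938
   = 61.202 m.
H2 = 16.2 + 338*1000/(1000*9.81) + 3.77^2/(2*9.81)
   = 16.2 + 34.455 + 0.7244
   = 51.379 m.
h_L = H1 - H2 = 61.202 - 51.379 = 9.823 m.

9.823


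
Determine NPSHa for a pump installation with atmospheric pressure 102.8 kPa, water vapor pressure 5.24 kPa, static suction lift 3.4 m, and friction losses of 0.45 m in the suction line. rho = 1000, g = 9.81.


NPSHa = p_atm/(rho*g) - z_s - hf_s - p_vap/(rho*g).
p_atm/(rho*g) = 102.8*1000 / (1000*9.81) = 10.479 m.
p_vap/(rho*g) = 5.24*1000 / (1000*9.81) = 0.534 m.
NPSHa = 10.479 - 3.4 - 0.45 - 0.534
      = 6.09 m.

6.09


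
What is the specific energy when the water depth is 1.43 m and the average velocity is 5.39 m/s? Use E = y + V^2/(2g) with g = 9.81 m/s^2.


Specific energy E = y + V^2/(2g).
Velocity head = V^2/(2g) = 5.39^2 / (2*9.81) = 29.0521 / 19.62 = 1.4807 m.
E = 1.43 + 1.4807 = 2.9107 m.

2.9107


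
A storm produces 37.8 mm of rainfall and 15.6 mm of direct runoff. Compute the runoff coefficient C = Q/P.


The runoff coefficient C = runoff depth / rainfall depth.
C = 15.6 / 37.8
  = 0.4127.

0.4127


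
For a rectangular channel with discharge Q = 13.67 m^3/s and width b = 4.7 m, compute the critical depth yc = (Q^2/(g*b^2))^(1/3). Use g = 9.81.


Using yc = (Q^2 / (g * b^2))^(1/3):
Q^2 = 13.67^2 = 186.87.
g * b^2 = 9.81 * 4.7^2 = 9.81 * 22.09 = 216.7.
Q^2 / (g*b^2) = 186.87 / 216.7 = 0.8623.
yc = 0.8623^(1/3) = 0.9518 m.

0.9518


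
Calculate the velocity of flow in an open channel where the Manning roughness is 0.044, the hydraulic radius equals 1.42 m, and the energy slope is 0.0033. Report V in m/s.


Manning's equation gives V = (1/n) * R^(2/3) * S^(1/2).
First, compute R^(2/3) = 1.42^(2/3) = 1.2634.
Next, S^(1/2) = 0.0033^(1/2) = 0.057446.
Then 1/n = 1/0.044 = 22.73.
V = 22.73 * 1.2634 * 0.057446 = 1.6494 m/s.

1.6494


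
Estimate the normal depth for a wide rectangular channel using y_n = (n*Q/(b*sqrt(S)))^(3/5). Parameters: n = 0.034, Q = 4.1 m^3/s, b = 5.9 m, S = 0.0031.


We use the wide-channel approximation y_n = (n*Q/(b*sqrt(S)))^(3/5).
sqrt(S) = sqrt(0.0031) = 0.055678.
Numerator: n*Q = 0.034 * 4.1 = 0.1394.
Denominator: b*sqrt(S) = 5.9 * 0.055678 = 0.3285.
arg = 0.4244.
y_n = 0.4244^(3/5) = 0.5979 m.

0.5979


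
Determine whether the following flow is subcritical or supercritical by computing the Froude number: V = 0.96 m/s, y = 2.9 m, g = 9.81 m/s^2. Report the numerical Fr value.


The Froude number is defined as Fr = V / sqrt(g*y).
g*y = 9.81 * 2.9 = 28.449.
sqrt(g*y) = sqrt(28.449) = 5.3338.
Fr = 0.96 / 5.3338 = 0.18.
Since Fr < 1, the flow is subcritical.

0.18


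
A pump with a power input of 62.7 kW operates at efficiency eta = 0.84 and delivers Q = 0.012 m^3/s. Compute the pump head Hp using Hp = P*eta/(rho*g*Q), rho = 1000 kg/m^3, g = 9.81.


Pump head formula: Hp = P * eta / (rho * g * Q).
Numerator: P * eta = 62.7 * 1000 * 0.84 = 52668.0 W.
Denominator: rho * g * Q = 1000 * 9.81 * 0.012 = 117.72.
Hp = 52668.0 / 117.72 = 447.4 m.

447.4


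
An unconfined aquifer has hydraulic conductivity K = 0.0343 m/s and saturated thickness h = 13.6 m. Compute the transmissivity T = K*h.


Transmissivity is defined as T = K * h.
T = 0.0343 * 13.6
  = 0.4665 m^2/s.

0.4665


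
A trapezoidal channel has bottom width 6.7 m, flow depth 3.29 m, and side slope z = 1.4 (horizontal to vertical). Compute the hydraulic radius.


For a trapezoidal section with side slope z:
A = (b + z*y)*y = (6.7 + 1.4*3.29)*3.29 = 37.197 m^2.
P = b + 2*y*sqrt(1 + z^2) = 6.7 + 2*3.29*sqrt(1 + 1.4^2) = 18.021 m.
R = A/P = 37.197 / 18.021 = 2.0641 m.

2.0641


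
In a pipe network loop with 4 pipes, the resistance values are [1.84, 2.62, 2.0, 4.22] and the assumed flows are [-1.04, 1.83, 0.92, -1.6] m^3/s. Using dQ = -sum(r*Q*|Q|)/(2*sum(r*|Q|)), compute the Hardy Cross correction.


Numerator terms (r*Q*|Q|): 1.84*-1.04*|-1.04| = -1.9901; 2.62*1.83*|1.83| = 8.7741; 2.0*0.92*|0.92| = 1.6928; 4.22*-1.6*|-1.6| = -10.8032.
Sum of numerator = -2.3264.
Denominator terms (r*|Q|): 1.84*|-1.04| = 1.9136; 2.62*|1.83| = 4.7946; 2.0*|0.92| = 1.84; 4.22*|-1.6| = 6.752.
2 * sum of denominator = 2 * 15.3002 = 30.6004.
dQ = --2.3264 / 30.6004 = 0.076 m^3/s.

0.076


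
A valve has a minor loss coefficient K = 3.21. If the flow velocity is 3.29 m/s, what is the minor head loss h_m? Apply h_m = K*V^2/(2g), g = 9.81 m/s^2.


Minor loss formula: h_m = K * V^2/(2g).
V^2 = 3.29^2 = 10.8241.
V^2/(2g) = 10.8241 / 19.62 = 0.5517 m.
h_m = 3.21 * 0.5517 = 1.7709 m.

1.7709


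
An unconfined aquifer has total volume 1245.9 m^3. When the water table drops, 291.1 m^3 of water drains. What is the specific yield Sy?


Specific yield Sy = Volume drained / Total volume.
Sy = 291.1 / 1245.9
   = 0.2336.

0.2336


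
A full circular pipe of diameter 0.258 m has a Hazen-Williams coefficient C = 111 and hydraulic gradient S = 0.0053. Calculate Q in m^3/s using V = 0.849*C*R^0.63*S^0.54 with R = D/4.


For a full circular pipe, R = D/4 = 0.258/4 = 0.0645 m.
V = 0.849 * 111 * 0.0645^0.63 * 0.0053^0.54
  = 0.849 * 111 * 0.177837 * 0.059035
  = 0.9894 m/s.
Pipe area A = pi*D^2/4 = pi*0.258^2/4 = 0.0523 m^2.
Q = A * V = 0.0523 * 0.9894 = 0.0517 m^3/s.

0.0517


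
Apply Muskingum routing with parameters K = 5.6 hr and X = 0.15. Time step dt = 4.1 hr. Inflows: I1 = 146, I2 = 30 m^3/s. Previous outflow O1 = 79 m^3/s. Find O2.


Muskingum coefficients:
denom = 2*K*(1-X) + dt = 2*5.6*(1-0.15) + 4.1 = 13.62.
C0 = (dt - 2*K*X)/denom = (4.1 - 2*5.6*0.15)/13.62 = 0.1777.
C1 = (dt + 2*K*X)/denom = (4.1 + 2*5.6*0.15)/13.62 = 0.4244.
C2 = (2*K*(1-X) - dt)/denom = 0.3979.
O2 = C0*I2 + C1*I1 + C2*O1
   = 0.1777*30 + 0.4244*146 + 0.3979*79
   = 98.73 m^3/s.

98.73


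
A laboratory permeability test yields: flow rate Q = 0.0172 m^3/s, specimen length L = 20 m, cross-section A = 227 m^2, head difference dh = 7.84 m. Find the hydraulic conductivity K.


From K = Q*L / (A*dh):
Numerator: Q*L = 0.0172 * 20 = 0.344.
Denominator: A*dh = 227 * 7.84 = 1779.68.
K = 0.344 / 1779.68 = 0.000193 m/s.

0.000193


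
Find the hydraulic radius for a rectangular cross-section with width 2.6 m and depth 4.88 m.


For a rectangular section:
Flow area A = b * y = 2.6 * 4.88 = 12.69 m^2.
Wetted perimeter P = b + 2y = 2.6 + 2*4.88 = 12.36 m.
Hydraulic radius R = A/P = 12.69 / 12.36 = 1.0265 m.

1.0265


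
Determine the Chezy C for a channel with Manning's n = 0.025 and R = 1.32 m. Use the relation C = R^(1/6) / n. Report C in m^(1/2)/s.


The Chezy coefficient relates to Manning's n through C = R^(1/6) / n.
R^(1/6) = 1.32^(1/6) = 1.047359.
C = 1.047359 / 0.025 = 41.89 m^(1/2)/s.

41.89


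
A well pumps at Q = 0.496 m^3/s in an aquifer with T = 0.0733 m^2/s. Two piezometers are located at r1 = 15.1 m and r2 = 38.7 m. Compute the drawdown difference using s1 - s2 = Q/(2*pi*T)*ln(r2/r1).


Thiem equation: s1 - s2 = Q/(2*pi*T) * ln(r2/r1).
ln(r2/r1) = ln(38.7/15.1) = 0.9411.
Q/(2*pi*T) = 0.496 / (2*pi*0.0733) = 0.496 / 0.4606 = 1.077.
s1 - s2 = 1.077 * 0.9411 = 1.0136 m.

1.0136


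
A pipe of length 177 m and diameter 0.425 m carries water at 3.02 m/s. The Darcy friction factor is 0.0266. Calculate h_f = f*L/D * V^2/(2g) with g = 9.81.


Darcy-Weisbach equation: h_f = f * (L/D) * V^2/(2g).
f * L/D = 0.0266 * 177/0.425 = 11.0781.
V^2/(2g) = 3.02^2 / (2*9.81) = 9.1204 / 19.62 = 0.4649 m.
h_f = 11.0781 * 0.4649 = 5.15 m.

5.15


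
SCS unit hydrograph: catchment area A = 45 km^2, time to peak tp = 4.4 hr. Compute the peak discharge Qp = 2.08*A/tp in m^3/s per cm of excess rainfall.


SCS formula: Qp = 2.08 * A / tp.
Qp = 2.08 * 45 / 4.4
   = 93.6 / 4.4
   = 21.27 m^3/s per cm.

21.27


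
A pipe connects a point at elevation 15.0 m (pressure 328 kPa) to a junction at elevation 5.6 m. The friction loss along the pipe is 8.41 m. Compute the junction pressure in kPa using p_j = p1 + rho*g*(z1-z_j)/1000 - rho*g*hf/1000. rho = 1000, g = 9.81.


Junction pressure: p_j = p1 + rho*g*(z1 - z_j)/1000 - rho*g*hf/1000.
Elevation term = 1000*9.81*(15.0 - 5.6)/1000 = 92.214 kPa.
Friction term = 1000*9.81*8.41/1000 = 82.502 kPa.
p_j = 328 + 92.214 - 82.502 = 337.71 kPa.

337.71


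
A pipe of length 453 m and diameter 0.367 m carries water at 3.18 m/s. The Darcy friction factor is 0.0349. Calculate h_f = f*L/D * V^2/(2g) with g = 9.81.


Darcy-Weisbach equation: h_f = f * (L/D) * V^2/(2g).
f * L/D = 0.0349 * 453/0.367 = 43.0782.
V^2/(2g) = 3.18^2 / (2*9.81) = 10.1124 / 19.62 = 0.5154 m.
h_f = 43.0782 * 0.5154 = 22.203 m.

22.203


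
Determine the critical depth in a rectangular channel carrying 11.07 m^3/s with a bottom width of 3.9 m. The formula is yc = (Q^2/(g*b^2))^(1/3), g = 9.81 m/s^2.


Using yc = (Q^2 / (g * b^2))^(1/3):
Q^2 = 11.07^2 = 122.54.
g * b^2 = 9.81 * 3.9^2 = 9.81 * 15.21 = 149.21.
Q^2 / (g*b^2) = 122.54 / 149.21 = 0.8213.
yc = 0.8213^(1/3) = 0.9365 m.

0.9365


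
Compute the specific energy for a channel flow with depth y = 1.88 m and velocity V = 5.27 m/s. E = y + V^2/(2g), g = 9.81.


Specific energy E = y + V^2/(2g).
Velocity head = V^2/(2g) = 5.27^2 / (2*9.81) = 27.7729 / 19.62 = 1.4155 m.
E = 1.88 + 1.4155 = 3.2955 m.

3.2955


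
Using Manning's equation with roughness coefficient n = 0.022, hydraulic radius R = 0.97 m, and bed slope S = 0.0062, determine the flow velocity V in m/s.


Manning's equation gives V = (1/n) * R^(2/3) * S^(1/2).
First, compute R^(2/3) = 0.97^(2/3) = 0.9799.
Next, S^(1/2) = 0.0062^(1/2) = 0.07874.
Then 1/n = 1/0.022 = 45.45.
V = 45.45 * 0.9799 * 0.07874 = 3.5071 m/s.

3.5071


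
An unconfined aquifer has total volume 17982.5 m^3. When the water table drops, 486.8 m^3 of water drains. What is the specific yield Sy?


Specific yield Sy = Volume drained / Total volume.
Sy = 486.8 / 17982.5
   = 0.0271.

0.0271


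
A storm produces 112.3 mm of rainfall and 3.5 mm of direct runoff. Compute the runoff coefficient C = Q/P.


The runoff coefficient C = runoff depth / rainfall depth.
C = 3.5 / 112.3
  = 0.0312.

0.0312


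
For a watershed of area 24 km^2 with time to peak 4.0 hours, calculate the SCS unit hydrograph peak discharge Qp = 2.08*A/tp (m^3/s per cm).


SCS formula: Qp = 2.08 * A / tp.
Qp = 2.08 * 24 / 4.0
   = 49.92 / 4.0
   = 12.48 m^3/s per cm.

12.48


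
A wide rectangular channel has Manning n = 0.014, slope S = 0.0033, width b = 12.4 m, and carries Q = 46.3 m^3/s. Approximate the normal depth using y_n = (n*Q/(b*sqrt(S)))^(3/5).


We use the wide-channel approximation y_n = (n*Q/(b*sqrt(S)))^(3/5).
sqrt(S) = sqrt(0.0033) = 0.057446.
Numerator: n*Q = 0.014 * 46.3 = 0.6482.
Denominator: b*sqrt(S) = 12.4 * 0.057446 = 0.71233.
arg = 0.91.
y_n = 0.91^(3/5) = 0.945 m.

0.945


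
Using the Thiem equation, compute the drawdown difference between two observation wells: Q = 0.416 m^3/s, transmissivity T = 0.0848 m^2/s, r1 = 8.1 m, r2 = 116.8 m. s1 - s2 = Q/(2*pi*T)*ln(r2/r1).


Thiem equation: s1 - s2 = Q/(2*pi*T) * ln(r2/r1).
ln(r2/r1) = ln(116.8/8.1) = 2.6686.
Q/(2*pi*T) = 0.416 / (2*pi*0.0848) = 0.416 / 0.5328 = 0.7808.
s1 - s2 = 0.7808 * 2.6686 = 2.0835 m.

2.0835


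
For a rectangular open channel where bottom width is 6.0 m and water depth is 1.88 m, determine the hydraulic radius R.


For a rectangular section:
Flow area A = b * y = 6.0 * 1.88 = 11.28 m^2.
Wetted perimeter P = b + 2y = 6.0 + 2*1.88 = 9.76 m.
Hydraulic radius R = A/P = 11.28 / 9.76 = 1.1557 m.

1.1557


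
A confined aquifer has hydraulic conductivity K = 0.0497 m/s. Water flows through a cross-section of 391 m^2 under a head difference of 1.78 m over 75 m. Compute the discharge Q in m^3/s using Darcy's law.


Darcy's law: Q = K * A * i, where i = dh/L.
Hydraulic gradient i = 1.78 / 75 = 0.023733.
Q = 0.0497 * 391 * 0.023733
  = 0.4612 m^3/s.

0.4612


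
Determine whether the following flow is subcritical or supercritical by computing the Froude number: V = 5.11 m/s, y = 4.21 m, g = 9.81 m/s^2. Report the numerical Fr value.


The Froude number is defined as Fr = V / sqrt(g*y).
g*y = 9.81 * 4.21 = 41.3001.
sqrt(g*y) = sqrt(41.3001) = 6.4265.
Fr = 5.11 / 6.4265 = 0.7951.
Since Fr < 1, the flow is subcritical.

0.7951


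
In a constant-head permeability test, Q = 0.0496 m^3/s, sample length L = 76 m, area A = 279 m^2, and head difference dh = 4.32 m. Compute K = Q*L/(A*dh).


From K = Q*L / (A*dh):
Numerator: Q*L = 0.0496 * 76 = 3.7696.
Denominator: A*dh = 279 * 4.32 = 1205.28.
K = 3.7696 / 1205.28 = 0.003128 m/s.

0.003128


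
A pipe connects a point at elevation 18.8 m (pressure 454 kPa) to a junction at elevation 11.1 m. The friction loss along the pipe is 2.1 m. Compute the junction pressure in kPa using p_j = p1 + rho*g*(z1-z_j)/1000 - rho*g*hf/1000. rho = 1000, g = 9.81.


Junction pressure: p_j = p1 + rho*g*(z1 - z_j)/1000 - rho*g*hf/1000.
Elevation term = 1000*9.81*(18.8 - 11.1)/1000 = 75.537 kPa.
Friction term = 1000*9.81*2.1/1000 = 20.601 kPa.
p_j = 454 + 75.537 - 20.601 = 508.94 kPa.

508.94


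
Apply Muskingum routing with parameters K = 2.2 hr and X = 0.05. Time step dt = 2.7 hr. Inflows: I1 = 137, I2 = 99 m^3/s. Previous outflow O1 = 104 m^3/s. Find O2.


Muskingum coefficients:
denom = 2*K*(1-X) + dt = 2*2.2*(1-0.05) + 2.7 = 6.88.
C0 = (dt - 2*K*X)/denom = (2.7 - 2*2.2*0.05)/6.88 = 0.3605.
C1 = (dt + 2*K*X)/denom = (2.7 + 2*2.2*0.05)/6.88 = 0.4244.
C2 = (2*K*(1-X) - dt)/denom = 0.2151.
O2 = C0*I2 + C1*I1 + C2*O1
   = 0.3605*99 + 0.4244*137 + 0.2151*104
   = 116.2 m^3/s.

116.2


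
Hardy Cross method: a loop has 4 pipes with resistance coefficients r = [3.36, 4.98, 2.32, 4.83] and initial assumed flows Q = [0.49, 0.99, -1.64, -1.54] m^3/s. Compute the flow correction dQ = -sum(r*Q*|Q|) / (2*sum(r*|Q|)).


Numerator terms (r*Q*|Q|): 3.36*0.49*|0.49| = 0.8067; 4.98*0.99*|0.99| = 4.8809; 2.32*-1.64*|-1.64| = -6.2399; 4.83*-1.54*|-1.54| = -11.4548.
Sum of numerator = -12.0071.
Denominator terms (r*|Q|): 3.36*|0.49| = 1.6464; 4.98*|0.99| = 4.9302; 2.32*|-1.64| = 3.8048; 4.83*|-1.54| = 7.4382.
2 * sum of denominator = 2 * 17.8196 = 35.6392.
dQ = --12.0071 / 35.6392 = 0.3369 m^3/s.

0.3369


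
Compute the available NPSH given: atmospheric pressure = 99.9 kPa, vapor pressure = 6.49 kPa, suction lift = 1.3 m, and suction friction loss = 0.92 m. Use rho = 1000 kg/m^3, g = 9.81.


NPSHa = p_atm/(rho*g) - z_s - hf_s - p_vap/(rho*g).
p_atm/(rho*g) = 99.9*1000 / (1000*9.81) = 10.183 m.
p_vap/(rho*g) = 6.49*1000 / (1000*9.81) = 0.662 m.
NPSHa = 10.183 - 1.3 - 0.92 - 0.662
      = 7.3 m.

7.3


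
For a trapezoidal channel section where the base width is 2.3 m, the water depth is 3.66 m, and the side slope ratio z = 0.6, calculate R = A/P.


For a trapezoidal section with side slope z:
A = (b + z*y)*y = (2.3 + 0.6*3.66)*3.66 = 16.455 m^2.
P = b + 2*y*sqrt(1 + z^2) = 2.3 + 2*3.66*sqrt(1 + 0.6^2) = 10.837 m.
R = A/P = 16.455 / 10.837 = 1.5185 m.

1.5185


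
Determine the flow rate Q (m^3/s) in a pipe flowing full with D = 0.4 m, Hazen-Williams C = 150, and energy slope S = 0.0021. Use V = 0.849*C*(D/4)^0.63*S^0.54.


For a full circular pipe, R = D/4 = 0.4/4 = 0.1 m.
V = 0.849 * 150 * 0.1^0.63 * 0.0021^0.54
  = 0.849 * 150 * 0.234423 * 0.03581
  = 1.069 m/s.
Pipe area A = pi*D^2/4 = pi*0.4^2/4 = 0.1257 m^2.
Q = A * V = 0.1257 * 1.069 = 0.1343 m^3/s.

0.1343


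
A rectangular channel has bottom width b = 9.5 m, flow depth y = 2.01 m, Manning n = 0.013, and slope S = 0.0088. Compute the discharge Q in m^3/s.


For a rectangular channel, the cross-sectional area A = b * y = 9.5 * 2.01 = 19.09 m^2.
The wetted perimeter P = b + 2y = 9.5 + 2*2.01 = 13.52 m.
Hydraulic radius R = A/P = 19.09/13.52 = 1.4124 m.
Velocity V = (1/n)*R^(2/3)*S^(1/2) = (1/0.013)*1.4124^(2/3)*0.0088^(1/2) = 9.0836 m/s.
Discharge Q = A * V = 19.09 * 9.0836 = 173.452 m^3/s.

173.452


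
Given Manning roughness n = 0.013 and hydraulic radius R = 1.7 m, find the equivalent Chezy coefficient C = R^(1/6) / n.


The Chezy coefficient relates to Manning's n through C = R^(1/6) / n.
R^(1/6) = 1.7^(1/6) = 1.092467.
C = 1.092467 / 0.013 = 84.04 m^(1/2)/s.

84.04


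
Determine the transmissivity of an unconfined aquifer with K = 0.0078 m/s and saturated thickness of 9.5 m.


Transmissivity is defined as T = K * h.
T = 0.0078 * 9.5
  = 0.0741 m^2/s.

0.0741


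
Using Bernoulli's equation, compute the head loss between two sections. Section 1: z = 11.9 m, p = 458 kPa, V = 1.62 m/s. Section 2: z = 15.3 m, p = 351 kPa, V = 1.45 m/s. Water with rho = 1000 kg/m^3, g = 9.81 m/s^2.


Total head at each section: H = z + p/(rho*g) + V^2/(2g).
H1 = 11.9 + 458*1000/(1000*9.81) + 1.62^2/(2*9.81)
   = 11.9 + 46.687 + 0.1338
   = 58.721 m.
H2 = 15.3 + 351*1000/(1000*9.81) + 1.45^2/(2*9.81)
   = 15.3 + 35.78 + 0.1072
   = 51.187 m.
h_L = H1 - H2 = 58.721 - 51.187 = 7.534 m.

7.534


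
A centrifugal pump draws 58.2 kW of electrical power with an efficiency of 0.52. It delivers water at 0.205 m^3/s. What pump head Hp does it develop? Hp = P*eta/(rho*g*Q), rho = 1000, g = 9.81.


Pump head formula: Hp = P * eta / (rho * g * Q).
Numerator: P * eta = 58.2 * 1000 * 0.52 = 30264.0 W.
Denominator: rho * g * Q = 1000 * 9.81 * 0.205 = 2011.05.
Hp = 30264.0 / 2011.05 = 15.05 m.

15.05


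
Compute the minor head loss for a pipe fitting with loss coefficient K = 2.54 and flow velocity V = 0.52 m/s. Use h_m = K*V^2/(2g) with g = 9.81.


Minor loss formula: h_m = K * V^2/(2g).
V^2 = 0.52^2 = 0.2704.
V^2/(2g) = 0.2704 / 19.62 = 0.0138 m.
h_m = 2.54 * 0.0138 = 0.035 m.

0.035


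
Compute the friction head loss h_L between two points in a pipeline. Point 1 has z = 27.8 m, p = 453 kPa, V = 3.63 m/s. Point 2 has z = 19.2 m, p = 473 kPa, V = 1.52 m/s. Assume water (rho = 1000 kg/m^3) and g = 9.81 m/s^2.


Total head at each section: H = z + p/(rho*g) + V^2/(2g).
H1 = 27.8 + 453*1000/(1000*9.81) + 3.63^2/(2*9.81)
   = 27.8 + 46.177 + 0.6716
   = 74.649 m.
H2 = 19.2 + 473*1000/(1000*9.81) + 1.52^2/(2*9.81)
   = 19.2 + 48.216 + 0.1178
   = 67.534 m.
h_L = H1 - H2 = 74.649 - 67.534 = 7.115 m.

7.115


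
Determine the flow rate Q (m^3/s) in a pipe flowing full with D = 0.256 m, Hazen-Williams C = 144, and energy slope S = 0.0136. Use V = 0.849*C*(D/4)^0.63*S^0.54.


For a full circular pipe, R = D/4 = 0.256/4 = 0.064 m.
V = 0.849 * 144 * 0.064^0.63 * 0.0136^0.54
  = 0.849 * 144 * 0.176967 * 0.0982
  = 2.1246 m/s.
Pipe area A = pi*D^2/4 = pi*0.256^2/4 = 0.0515 m^2.
Q = A * V = 0.0515 * 2.1246 = 0.1094 m^3/s.

0.1094


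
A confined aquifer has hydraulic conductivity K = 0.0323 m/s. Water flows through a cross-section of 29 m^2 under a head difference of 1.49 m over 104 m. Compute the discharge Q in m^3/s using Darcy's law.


Darcy's law: Q = K * A * i, where i = dh/L.
Hydraulic gradient i = 1.49 / 104 = 0.014327.
Q = 0.0323 * 29 * 0.014327
  = 0.0134 m^3/s.

0.0134


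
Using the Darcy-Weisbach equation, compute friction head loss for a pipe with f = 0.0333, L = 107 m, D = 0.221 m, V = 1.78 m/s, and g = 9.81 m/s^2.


Darcy-Weisbach equation: h_f = f * (L/D) * V^2/(2g).
f * L/D = 0.0333 * 107/0.221 = 16.1226.
V^2/(2g) = 1.78^2 / (2*9.81) = 3.1684 / 19.62 = 0.1615 m.
h_f = 16.1226 * 0.1615 = 2.604 m.

2.604


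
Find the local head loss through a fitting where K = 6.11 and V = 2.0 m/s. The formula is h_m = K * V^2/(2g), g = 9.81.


Minor loss formula: h_m = K * V^2/(2g).
V^2 = 2.0^2 = 4.0.
V^2/(2g) = 4.0 / 19.62 = 0.2039 m.
h_m = 6.11 * 0.2039 = 1.2457 m.

1.2457


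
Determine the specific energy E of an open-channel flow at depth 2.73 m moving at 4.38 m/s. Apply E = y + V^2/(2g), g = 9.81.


Specific energy E = y + V^2/(2g).
Velocity head = V^2/(2g) = 4.38^2 / (2*9.81) = 19.1844 / 19.62 = 0.9778 m.
E = 2.73 + 0.9778 = 3.7078 m.

3.7078


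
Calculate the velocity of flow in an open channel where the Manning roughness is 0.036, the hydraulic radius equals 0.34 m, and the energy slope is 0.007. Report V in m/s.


Manning's equation gives V = (1/n) * R^(2/3) * S^(1/2).
First, compute R^(2/3) = 0.34^(2/3) = 0.4871.
Next, S^(1/2) = 0.007^(1/2) = 0.083666.
Then 1/n = 1/0.036 = 27.78.
V = 27.78 * 0.4871 * 0.083666 = 1.1321 m/s.

1.1321


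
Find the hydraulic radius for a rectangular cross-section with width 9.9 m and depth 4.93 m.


For a rectangular section:
Flow area A = b * y = 9.9 * 4.93 = 48.81 m^2.
Wetted perimeter P = b + 2y = 9.9 + 2*4.93 = 19.76 m.
Hydraulic radius R = A/P = 48.81 / 19.76 = 2.47 m.

2.47


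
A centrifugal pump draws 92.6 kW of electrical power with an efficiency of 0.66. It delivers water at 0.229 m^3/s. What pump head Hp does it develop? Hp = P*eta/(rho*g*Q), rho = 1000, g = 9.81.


Pump head formula: Hp = P * eta / (rho * g * Q).
Numerator: P * eta = 92.6 * 1000 * 0.66 = 61116.0 W.
Denominator: rho * g * Q = 1000 * 9.81 * 0.229 = 2246.49.
Hp = 61116.0 / 2246.49 = 27.21 m.

27.21


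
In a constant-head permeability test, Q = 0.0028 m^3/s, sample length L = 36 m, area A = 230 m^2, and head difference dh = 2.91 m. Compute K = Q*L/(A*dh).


From K = Q*L / (A*dh):
Numerator: Q*L = 0.0028 * 36 = 0.1008.
Denominator: A*dh = 230 * 2.91 = 669.3.
K = 0.1008 / 669.3 = 0.000151 m/s.

0.000151


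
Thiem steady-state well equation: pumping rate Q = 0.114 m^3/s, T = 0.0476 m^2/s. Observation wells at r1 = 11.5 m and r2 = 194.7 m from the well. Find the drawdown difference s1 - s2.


Thiem equation: s1 - s2 = Q/(2*pi*T) * ln(r2/r1).
ln(r2/r1) = ln(194.7/11.5) = 2.8291.
Q/(2*pi*T) = 0.114 / (2*pi*0.0476) = 0.114 / 0.2991 = 0.3812.
s1 - s2 = 0.3812 * 2.8291 = 1.0784 m.

1.0784


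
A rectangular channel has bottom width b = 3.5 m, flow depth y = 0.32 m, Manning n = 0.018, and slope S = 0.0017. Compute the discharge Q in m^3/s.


For a rectangular channel, the cross-sectional area A = b * y = 3.5 * 0.32 = 1.12 m^2.
The wetted perimeter P = b + 2y = 3.5 + 2*0.32 = 4.14 m.
Hydraulic radius R = A/P = 1.12/4.14 = 0.2705 m.
Velocity V = (1/n)*R^(2/3)*S^(1/2) = (1/0.018)*0.2705^(2/3)*0.0017^(1/2) = 0.9581 m/s.
Discharge Q = A * V = 1.12 * 0.9581 = 1.073 m^3/s.

1.073


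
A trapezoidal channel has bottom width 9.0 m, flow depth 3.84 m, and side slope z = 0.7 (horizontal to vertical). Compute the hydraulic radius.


For a trapezoidal section with side slope z:
A = (b + z*y)*y = (9.0 + 0.7*3.84)*3.84 = 44.882 m^2.
P = b + 2*y*sqrt(1 + z^2) = 9.0 + 2*3.84*sqrt(1 + 0.7^2) = 18.375 m.
R = A/P = 44.882 / 18.375 = 2.4426 m.

2.4426


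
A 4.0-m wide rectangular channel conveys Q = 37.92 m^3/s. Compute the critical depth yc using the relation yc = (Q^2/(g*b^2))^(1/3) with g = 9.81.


Using yc = (Q^2 / (g * b^2))^(1/3):
Q^2 = 37.92^2 = 1437.93.
g * b^2 = 9.81 * 4.0^2 = 9.81 * 16.0 = 156.96.
Q^2 / (g*b^2) = 1437.93 / 156.96 = 9.1611.
yc = 9.1611^(1/3) = 2.0924 m.

2.0924


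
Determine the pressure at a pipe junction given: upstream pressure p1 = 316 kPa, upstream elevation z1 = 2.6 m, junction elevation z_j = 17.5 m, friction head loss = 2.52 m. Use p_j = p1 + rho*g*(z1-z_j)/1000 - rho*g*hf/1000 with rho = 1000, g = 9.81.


Junction pressure: p_j = p1 + rho*g*(z1 - z_j)/1000 - rho*g*hf/1000.
Elevation term = 1000*9.81*(2.6 - 17.5)/1000 = -146.169 kPa.
Friction term = 1000*9.81*2.52/1000 = 24.721 kPa.
p_j = 316 + -146.169 - 24.721 = 145.11 kPa.

145.11


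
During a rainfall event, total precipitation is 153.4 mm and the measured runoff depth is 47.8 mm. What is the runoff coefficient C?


The runoff coefficient C = runoff depth / rainfall depth.
C = 47.8 / 153.4
  = 0.3116.

0.3116


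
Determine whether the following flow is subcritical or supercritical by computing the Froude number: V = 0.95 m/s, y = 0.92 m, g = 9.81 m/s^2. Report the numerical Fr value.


The Froude number is defined as Fr = V / sqrt(g*y).
g*y = 9.81 * 0.92 = 9.0252.
sqrt(g*y) = sqrt(9.0252) = 3.0042.
Fr = 0.95 / 3.0042 = 0.3162.
Since Fr < 1, the flow is subcritical.

0.3162


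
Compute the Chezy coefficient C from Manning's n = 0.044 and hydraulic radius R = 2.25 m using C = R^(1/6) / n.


The Chezy coefficient relates to Manning's n through C = R^(1/6) / n.
R^(1/6) = 2.25^(1/6) = 1.144714.
C = 1.144714 / 0.044 = 26.02 m^(1/2)/s.

26.02


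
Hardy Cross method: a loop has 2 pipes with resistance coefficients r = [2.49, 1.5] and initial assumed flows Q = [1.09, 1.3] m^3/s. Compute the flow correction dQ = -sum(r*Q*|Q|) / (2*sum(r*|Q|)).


Numerator terms (r*Q*|Q|): 2.49*1.09*|1.09| = 2.9584; 1.5*1.3*|1.3| = 2.535.
Sum of numerator = 5.4934.
Denominator terms (r*|Q|): 2.49*|1.09| = 2.7141; 1.5*|1.3| = 1.95.
2 * sum of denominator = 2 * 4.6641 = 9.3282.
dQ = -5.4934 / 9.3282 = -0.5889 m^3/s.

-0.5889


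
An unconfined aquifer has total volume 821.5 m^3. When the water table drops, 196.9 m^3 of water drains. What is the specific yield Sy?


Specific yield Sy = Volume drained / Total volume.
Sy = 196.9 / 821.5
   = 0.2397.

0.2397


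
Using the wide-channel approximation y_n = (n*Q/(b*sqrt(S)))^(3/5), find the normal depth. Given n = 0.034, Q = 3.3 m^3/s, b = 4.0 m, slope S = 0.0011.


We use the wide-channel approximation y_n = (n*Q/(b*sqrt(S)))^(3/5).
sqrt(S) = sqrt(0.0011) = 0.033166.
Numerator: n*Q = 0.034 * 3.3 = 0.1122.
Denominator: b*sqrt(S) = 4.0 * 0.033166 = 0.132664.
arg = 0.8457.
y_n = 0.8457^(3/5) = 0.9044 m.

0.9044


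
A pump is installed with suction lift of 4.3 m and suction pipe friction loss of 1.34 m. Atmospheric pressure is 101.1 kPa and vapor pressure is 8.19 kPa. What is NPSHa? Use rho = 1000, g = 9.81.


NPSHa = p_atm/(rho*g) - z_s - hf_s - p_vap/(rho*g).
p_atm/(rho*g) = 101.1*1000 / (1000*9.81) = 10.306 m.
p_vap/(rho*g) = 8.19*1000 / (1000*9.81) = 0.835 m.
NPSHa = 10.306 - 4.3 - 1.34 - 0.835
      = 3.83 m.

3.83


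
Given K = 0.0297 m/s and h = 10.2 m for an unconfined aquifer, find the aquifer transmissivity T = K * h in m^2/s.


Transmissivity is defined as T = K * h.
T = 0.0297 * 10.2
  = 0.3029 m^2/s.

0.3029


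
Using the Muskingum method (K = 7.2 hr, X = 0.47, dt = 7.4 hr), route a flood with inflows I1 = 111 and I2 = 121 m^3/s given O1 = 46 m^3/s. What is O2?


Muskingum coefficients:
denom = 2*K*(1-X) + dt = 2*7.2*(1-0.47) + 7.4 = 15.032.
C0 = (dt - 2*K*X)/denom = (7.4 - 2*7.2*0.47)/15.032 = 0.042.
C1 = (dt + 2*K*X)/denom = (7.4 + 2*7.2*0.47)/15.032 = 0.9425.
C2 = (2*K*(1-X) - dt)/denom = 0.0154.
O2 = C0*I2 + C1*I1 + C2*O1
   = 0.042*121 + 0.9425*111 + 0.0154*46
   = 110.42 m^3/s.

110.42


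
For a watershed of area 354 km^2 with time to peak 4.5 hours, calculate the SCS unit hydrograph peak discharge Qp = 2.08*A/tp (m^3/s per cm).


SCS formula: Qp = 2.08 * A / tp.
Qp = 2.08 * 354 / 4.5
   = 736.32 / 4.5
   = 163.63 m^3/s per cm.

163.63


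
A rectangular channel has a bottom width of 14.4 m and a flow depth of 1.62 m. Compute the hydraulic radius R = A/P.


For a rectangular section:
Flow area A = b * y = 14.4 * 1.62 = 23.33 m^2.
Wetted perimeter P = b + 2y = 14.4 + 2*1.62 = 17.64 m.
Hydraulic radius R = A/P = 23.33 / 17.64 = 1.3224 m.

1.3224


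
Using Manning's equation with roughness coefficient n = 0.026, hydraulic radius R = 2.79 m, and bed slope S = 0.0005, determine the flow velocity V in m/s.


Manning's equation gives V = (1/n) * R^(2/3) * S^(1/2).
First, compute R^(2/3) = 2.79^(2/3) = 1.9818.
Next, S^(1/2) = 0.0005^(1/2) = 0.022361.
Then 1/n = 1/0.026 = 38.46.
V = 38.46 * 1.9818 * 0.022361 = 1.7044 m/s.

1.7044


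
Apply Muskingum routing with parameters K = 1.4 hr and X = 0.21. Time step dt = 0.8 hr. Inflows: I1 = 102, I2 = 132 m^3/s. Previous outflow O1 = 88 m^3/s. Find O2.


Muskingum coefficients:
denom = 2*K*(1-X) + dt = 2*1.4*(1-0.21) + 0.8 = 3.012.
C0 = (dt - 2*K*X)/denom = (0.8 - 2*1.4*0.21)/3.012 = 0.0704.
C1 = (dt + 2*K*X)/denom = (0.8 + 2*1.4*0.21)/3.012 = 0.4608.
C2 = (2*K*(1-X) - dt)/denom = 0.4688.
O2 = C0*I2 + C1*I1 + C2*O1
   = 0.0704*132 + 0.4608*102 + 0.4688*88
   = 97.55 m^3/s.

97.55


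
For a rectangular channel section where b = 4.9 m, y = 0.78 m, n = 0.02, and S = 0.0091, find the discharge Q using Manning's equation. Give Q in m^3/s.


For a rectangular channel, the cross-sectional area A = b * y = 4.9 * 0.78 = 3.82 m^2.
The wetted perimeter P = b + 2y = 4.9 + 2*0.78 = 6.46 m.
Hydraulic radius R = A/P = 3.82/6.46 = 0.5916 m.
Velocity V = (1/n)*R^(2/3)*S^(1/2) = (1/0.02)*0.5916^(2/3)*0.0091^(1/2) = 3.3615 m/s.
Discharge Q = A * V = 3.82 * 3.3615 = 12.848 m^3/s.

12.848


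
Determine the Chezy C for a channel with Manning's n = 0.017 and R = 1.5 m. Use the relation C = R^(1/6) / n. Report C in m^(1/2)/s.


The Chezy coefficient relates to Manning's n through C = R^(1/6) / n.
R^(1/6) = 1.5^(1/6) = 1.069913.
C = 1.069913 / 0.017 = 62.94 m^(1/2)/s.

62.94


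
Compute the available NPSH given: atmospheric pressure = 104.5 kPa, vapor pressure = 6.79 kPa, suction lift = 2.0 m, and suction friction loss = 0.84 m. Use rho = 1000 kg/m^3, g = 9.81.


NPSHa = p_atm/(rho*g) - z_s - hf_s - p_vap/(rho*g).
p_atm/(rho*g) = 104.5*1000 / (1000*9.81) = 10.652 m.
p_vap/(rho*g) = 6.79*1000 / (1000*9.81) = 0.692 m.
NPSHa = 10.652 - 2.0 - 0.84 - 0.692
      = 7.12 m.

7.12


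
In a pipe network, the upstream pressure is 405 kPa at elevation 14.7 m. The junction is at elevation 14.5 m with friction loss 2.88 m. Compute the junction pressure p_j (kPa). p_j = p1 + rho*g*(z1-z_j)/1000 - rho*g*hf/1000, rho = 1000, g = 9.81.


Junction pressure: p_j = p1 + rho*g*(z1 - z_j)/1000 - rho*g*hf/1000.
Elevation term = 1000*9.81*(14.7 - 14.5)/1000 = 1.962 kPa.
Friction term = 1000*9.81*2.88/1000 = 28.253 kPa.
p_j = 405 + 1.962 - 28.253 = 378.71 kPa.

378.71


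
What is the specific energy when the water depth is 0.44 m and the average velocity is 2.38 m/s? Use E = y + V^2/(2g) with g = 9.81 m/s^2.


Specific energy E = y + V^2/(2g).
Velocity head = V^2/(2g) = 2.38^2 / (2*9.81) = 5.6644 / 19.62 = 0.2887 m.
E = 0.44 + 0.2887 = 0.7287 m.

0.7287


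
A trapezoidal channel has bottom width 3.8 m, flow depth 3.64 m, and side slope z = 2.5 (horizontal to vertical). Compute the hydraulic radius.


For a trapezoidal section with side slope z:
A = (b + z*y)*y = (3.8 + 2.5*3.64)*3.64 = 46.956 m^2.
P = b + 2*y*sqrt(1 + z^2) = 3.8 + 2*3.64*sqrt(1 + 2.5^2) = 23.402 m.
R = A/P = 46.956 / 23.402 = 2.0065 m.

2.0065


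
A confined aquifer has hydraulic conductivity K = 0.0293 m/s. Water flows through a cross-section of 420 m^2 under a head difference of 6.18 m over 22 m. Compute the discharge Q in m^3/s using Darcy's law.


Darcy's law: Q = K * A * i, where i = dh/L.
Hydraulic gradient i = 6.18 / 22 = 0.280909.
Q = 0.0293 * 420 * 0.280909
  = 3.4569 m^3/s.

3.4569


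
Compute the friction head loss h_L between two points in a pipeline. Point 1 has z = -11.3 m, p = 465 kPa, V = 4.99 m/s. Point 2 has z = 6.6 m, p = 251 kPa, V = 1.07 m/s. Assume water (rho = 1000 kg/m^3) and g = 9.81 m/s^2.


Total head at each section: H = z + p/(rho*g) + V^2/(2g).
H1 = -11.3 + 465*1000/(1000*9.81) + 4.99^2/(2*9.81)
   = -11.3 + 47.401 + 1.2691
   = 37.37 m.
H2 = 6.6 + 251*1000/(1000*9.81) + 1.07^2/(2*9.81)
   = 6.6 + 25.586 + 0.0584
   = 32.244 m.
h_L = H1 - H2 = 37.37 - 32.244 = 5.125 m.

5.125


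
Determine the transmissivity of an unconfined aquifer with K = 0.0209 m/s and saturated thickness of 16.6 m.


Transmissivity is defined as T = K * h.
T = 0.0209 * 16.6
  = 0.3469 m^2/s.

0.3469


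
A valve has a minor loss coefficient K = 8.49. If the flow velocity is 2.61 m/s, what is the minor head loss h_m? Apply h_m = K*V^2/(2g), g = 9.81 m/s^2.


Minor loss formula: h_m = K * V^2/(2g).
V^2 = 2.61^2 = 6.8121.
V^2/(2g) = 6.8121 / 19.62 = 0.3472 m.
h_m = 8.49 * 0.3472 = 2.9477 m.

2.9477


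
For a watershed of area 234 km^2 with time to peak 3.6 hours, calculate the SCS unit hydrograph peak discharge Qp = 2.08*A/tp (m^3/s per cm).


SCS formula: Qp = 2.08 * A / tp.
Qp = 2.08 * 234 / 3.6
   = 486.72 / 3.6
   = 135.2 m^3/s per cm.

135.2


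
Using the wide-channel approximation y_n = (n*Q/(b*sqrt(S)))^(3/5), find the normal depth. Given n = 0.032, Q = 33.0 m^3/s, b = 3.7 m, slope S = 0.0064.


We use the wide-channel approximation y_n = (n*Q/(b*sqrt(S)))^(3/5).
sqrt(S) = sqrt(0.0064) = 0.08.
Numerator: n*Q = 0.032 * 33.0 = 1.056.
Denominator: b*sqrt(S) = 3.7 * 0.08 = 0.296.
arg = 3.5676.
y_n = 3.5676^(3/5) = 2.145 m.

2.145


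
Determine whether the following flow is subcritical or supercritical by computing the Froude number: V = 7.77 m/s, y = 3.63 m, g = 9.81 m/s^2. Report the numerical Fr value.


The Froude number is defined as Fr = V / sqrt(g*y).
g*y = 9.81 * 3.63 = 35.6103.
sqrt(g*y) = sqrt(35.6103) = 5.9674.
Fr = 7.77 / 5.9674 = 1.3021.
Since Fr > 1, the flow is supercritical.

1.3021


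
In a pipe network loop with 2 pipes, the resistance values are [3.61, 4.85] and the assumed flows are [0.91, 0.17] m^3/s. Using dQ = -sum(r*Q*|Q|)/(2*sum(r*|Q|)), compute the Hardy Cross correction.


Numerator terms (r*Q*|Q|): 3.61*0.91*|0.91| = 2.9894; 4.85*0.17*|0.17| = 0.1402.
Sum of numerator = 3.1296.
Denominator terms (r*|Q|): 3.61*|0.91| = 3.2851; 4.85*|0.17| = 0.8245.
2 * sum of denominator = 2 * 4.1096 = 8.2192.
dQ = -3.1296 / 8.2192 = -0.3808 m^3/s.

-0.3808


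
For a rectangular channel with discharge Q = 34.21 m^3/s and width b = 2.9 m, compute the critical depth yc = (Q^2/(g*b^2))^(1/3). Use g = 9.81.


Using yc = (Q^2 / (g * b^2))^(1/3):
Q^2 = 34.21^2 = 1170.32.
g * b^2 = 9.81 * 2.9^2 = 9.81 * 8.41 = 82.5.
Q^2 / (g*b^2) = 1170.32 / 82.5 = 14.1857.
yc = 14.1857^(1/3) = 2.4207 m.

2.4207


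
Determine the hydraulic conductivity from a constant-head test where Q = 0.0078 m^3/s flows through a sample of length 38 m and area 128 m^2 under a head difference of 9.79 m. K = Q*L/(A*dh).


From K = Q*L / (A*dh):
Numerator: Q*L = 0.0078 * 38 = 0.2964.
Denominator: A*dh = 128 * 9.79 = 1253.12.
K = 0.2964 / 1253.12 = 0.000237 m/s.

0.000237


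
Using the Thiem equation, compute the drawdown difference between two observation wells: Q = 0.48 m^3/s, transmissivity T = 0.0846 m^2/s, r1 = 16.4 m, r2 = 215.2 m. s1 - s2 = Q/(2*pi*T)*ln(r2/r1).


Thiem equation: s1 - s2 = Q/(2*pi*T) * ln(r2/r1).
ln(r2/r1) = ln(215.2/16.4) = 2.5743.
Q/(2*pi*T) = 0.48 / (2*pi*0.0846) = 0.48 / 0.5316 = 0.903.
s1 - s2 = 0.903 * 2.5743 = 2.3246 m.

2.3246


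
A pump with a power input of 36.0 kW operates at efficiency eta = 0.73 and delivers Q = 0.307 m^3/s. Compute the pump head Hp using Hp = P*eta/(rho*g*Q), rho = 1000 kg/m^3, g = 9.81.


Pump head formula: Hp = P * eta / (rho * g * Q).
Numerator: P * eta = 36.0 * 1000 * 0.73 = 26280.0 W.
Denominator: rho * g * Q = 1000 * 9.81 * 0.307 = 3011.67.
Hp = 26280.0 / 3011.67 = 8.73 m.

8.73


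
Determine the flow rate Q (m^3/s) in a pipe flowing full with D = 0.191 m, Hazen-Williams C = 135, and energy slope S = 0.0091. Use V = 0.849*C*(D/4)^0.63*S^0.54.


For a full circular pipe, R = D/4 = 0.191/4 = 0.0478 m.
V = 0.849 * 135 * 0.0478^0.63 * 0.0091^0.54
  = 0.849 * 135 * 0.147148 * 0.079046
  = 1.3331 m/s.
Pipe area A = pi*D^2/4 = pi*0.191^2/4 = 0.0287 m^2.
Q = A * V = 0.0287 * 1.3331 = 0.0382 m^3/s.

0.0382


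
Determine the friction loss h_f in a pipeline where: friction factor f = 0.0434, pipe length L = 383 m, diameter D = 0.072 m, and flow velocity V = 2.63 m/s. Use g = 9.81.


Darcy-Weisbach equation: h_f = f * (L/D) * V^2/(2g).
f * L/D = 0.0434 * 383/0.072 = 230.8639.
V^2/(2g) = 2.63^2 / (2*9.81) = 6.9169 / 19.62 = 0.3525 m.
h_f = 230.8639 * 0.3525 = 81.39 m.

81.39


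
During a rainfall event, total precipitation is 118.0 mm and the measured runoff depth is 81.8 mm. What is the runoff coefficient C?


The runoff coefficient C = runoff depth / rainfall depth.
C = 81.8 / 118.0
  = 0.6932.

0.6932


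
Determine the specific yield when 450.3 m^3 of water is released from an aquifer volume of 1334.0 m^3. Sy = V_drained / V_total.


Specific yield Sy = Volume drained / Total volume.
Sy = 450.3 / 1334.0
   = 0.3376.

0.3376


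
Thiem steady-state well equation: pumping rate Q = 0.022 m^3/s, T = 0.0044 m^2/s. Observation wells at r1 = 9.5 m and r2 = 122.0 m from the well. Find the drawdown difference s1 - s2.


Thiem equation: s1 - s2 = Q/(2*pi*T) * ln(r2/r1).
ln(r2/r1) = ln(122.0/9.5) = 2.5527.
Q/(2*pi*T) = 0.022 / (2*pi*0.0044) = 0.022 / 0.0276 = 0.7958.
s1 - s2 = 0.7958 * 2.5527 = 2.0314 m.

2.0314


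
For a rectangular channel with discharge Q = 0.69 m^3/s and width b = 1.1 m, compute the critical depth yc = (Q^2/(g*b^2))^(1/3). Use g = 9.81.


Using yc = (Q^2 / (g * b^2))^(1/3):
Q^2 = 0.69^2 = 0.48.
g * b^2 = 9.81 * 1.1^2 = 9.81 * 1.21 = 11.87.
Q^2 / (g*b^2) = 0.48 / 11.87 = 0.0404.
yc = 0.0404^(1/3) = 0.3423 m.

0.3423


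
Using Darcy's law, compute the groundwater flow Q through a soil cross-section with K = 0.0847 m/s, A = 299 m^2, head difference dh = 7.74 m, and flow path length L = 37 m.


Darcy's law: Q = K * A * i, where i = dh/L.
Hydraulic gradient i = 7.74 / 37 = 0.209189.
Q = 0.0847 * 299 * 0.209189
  = 5.2978 m^3/s.

5.2978


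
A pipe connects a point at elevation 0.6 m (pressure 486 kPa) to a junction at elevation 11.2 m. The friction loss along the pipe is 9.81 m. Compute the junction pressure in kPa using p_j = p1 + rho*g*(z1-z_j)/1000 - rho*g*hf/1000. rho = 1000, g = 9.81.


Junction pressure: p_j = p1 + rho*g*(z1 - z_j)/1000 - rho*g*hf/1000.
Elevation term = 1000*9.81*(0.6 - 11.2)/1000 = -103.986 kPa.
Friction term = 1000*9.81*9.81/1000 = 96.236 kPa.
p_j = 486 + -103.986 - 96.236 = 285.78 kPa.

285.78


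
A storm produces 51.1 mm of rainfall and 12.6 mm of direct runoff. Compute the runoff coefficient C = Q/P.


The runoff coefficient C = runoff depth / rainfall depth.
C = 12.6 / 51.1
  = 0.2466.

0.2466


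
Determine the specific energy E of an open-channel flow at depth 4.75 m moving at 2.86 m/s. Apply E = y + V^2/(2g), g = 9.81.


Specific energy E = y + V^2/(2g).
Velocity head = V^2/(2g) = 2.86^2 / (2*9.81) = 8.1796 / 19.62 = 0.4169 m.
E = 4.75 + 0.4169 = 5.1669 m.

5.1669


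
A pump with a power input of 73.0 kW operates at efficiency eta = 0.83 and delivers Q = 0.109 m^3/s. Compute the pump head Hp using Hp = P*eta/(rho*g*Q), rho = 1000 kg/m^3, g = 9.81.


Pump head formula: Hp = P * eta / (rho * g * Q).
Numerator: P * eta = 73.0 * 1000 * 0.83 = 60590.0 W.
Denominator: rho * g * Q = 1000 * 9.81 * 0.109 = 1069.29.
Hp = 60590.0 / 1069.29 = 56.66 m.

56.66


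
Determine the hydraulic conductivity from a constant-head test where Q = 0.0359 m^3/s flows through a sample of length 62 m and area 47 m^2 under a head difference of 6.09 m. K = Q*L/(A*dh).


From K = Q*L / (A*dh):
Numerator: Q*L = 0.0359 * 62 = 2.2258.
Denominator: A*dh = 47 * 6.09 = 286.23.
K = 2.2258 / 286.23 = 0.007776 m/s.

0.007776


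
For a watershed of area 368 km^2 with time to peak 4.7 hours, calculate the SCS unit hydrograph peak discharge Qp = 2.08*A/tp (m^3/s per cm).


SCS formula: Qp = 2.08 * A / tp.
Qp = 2.08 * 368 / 4.7
   = 765.44 / 4.7
   = 162.86 m^3/s per cm.

162.86
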